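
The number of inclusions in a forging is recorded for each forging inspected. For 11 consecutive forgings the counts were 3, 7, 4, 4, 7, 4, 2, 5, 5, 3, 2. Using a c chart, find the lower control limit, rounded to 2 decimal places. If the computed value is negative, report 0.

0.00

c̄ = (3 + 7 + 4 + 4 + 7 + 4 + 2 + 5 + 5 + 3 + 2) / 11 = 46 / 11 = 4.1818
LCL = c̄ − 3√c̄ = 4.1818 − 3 × 2.0449 = -1.9530 → 0 (cannot be negative)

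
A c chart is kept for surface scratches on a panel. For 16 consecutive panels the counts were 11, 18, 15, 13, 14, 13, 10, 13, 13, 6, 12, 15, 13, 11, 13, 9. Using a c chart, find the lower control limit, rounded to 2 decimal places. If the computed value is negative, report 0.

1.86

c̄ = (11 + 18 + 15 + 13 + 14 + 13 + 10 + 13 + 13 + 6 + 12 + 15 + 13 + 11 + 13 + 9) / 16 = 199 / 16 = 12.4375
LCL = c̄ − 3√c̄ = 12.4375 − 3 × 3.5267 = 1.8574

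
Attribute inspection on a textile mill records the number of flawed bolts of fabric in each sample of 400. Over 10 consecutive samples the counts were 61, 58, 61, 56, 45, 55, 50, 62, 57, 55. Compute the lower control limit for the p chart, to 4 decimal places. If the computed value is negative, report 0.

p̄ = Σdᵢ / (k·n) = 560 / (10 × 400) = 0.14000
LCL = p̄ − 3·√(p̄(1−p̄)/n) = 0.14000 − 3 × 0.01735 = 0.08795

0.0880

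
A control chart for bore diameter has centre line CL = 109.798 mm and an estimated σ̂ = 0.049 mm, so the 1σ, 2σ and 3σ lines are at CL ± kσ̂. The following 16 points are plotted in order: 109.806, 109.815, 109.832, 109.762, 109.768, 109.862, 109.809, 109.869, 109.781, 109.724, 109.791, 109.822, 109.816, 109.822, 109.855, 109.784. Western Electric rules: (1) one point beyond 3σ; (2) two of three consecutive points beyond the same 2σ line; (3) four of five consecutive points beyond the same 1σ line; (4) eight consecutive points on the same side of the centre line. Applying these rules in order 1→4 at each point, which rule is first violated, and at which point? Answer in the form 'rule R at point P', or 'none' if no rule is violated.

Zone of each point (C = within 1σ̂, B = 1σ̂–2σ̂, A = 2σ̂–3σ̂, * = beyond 3σ̂; sign = side of CL): 1:+C, 2:+C, 3:+C, 4:-C, 5:-C, 6:+B, 7:+C, 8:+B, 9:-C, 10:-B, 11:-C, 12:+C, 13:+C, 14:+C, 15:+B, 16:-C
No rule fires across all 16 points.

none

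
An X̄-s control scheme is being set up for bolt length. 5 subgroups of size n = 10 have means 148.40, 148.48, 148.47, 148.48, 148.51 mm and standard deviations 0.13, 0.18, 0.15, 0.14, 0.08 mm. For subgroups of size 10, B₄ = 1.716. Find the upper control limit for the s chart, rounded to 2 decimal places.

s̄ = (0.13 + 0.18 + 0.15 + 0.14 + 0.08) / 5 = 0.1360
UCL_s = B₄·s̄ = 1.716 × 0.1360 = 0.2334

0.23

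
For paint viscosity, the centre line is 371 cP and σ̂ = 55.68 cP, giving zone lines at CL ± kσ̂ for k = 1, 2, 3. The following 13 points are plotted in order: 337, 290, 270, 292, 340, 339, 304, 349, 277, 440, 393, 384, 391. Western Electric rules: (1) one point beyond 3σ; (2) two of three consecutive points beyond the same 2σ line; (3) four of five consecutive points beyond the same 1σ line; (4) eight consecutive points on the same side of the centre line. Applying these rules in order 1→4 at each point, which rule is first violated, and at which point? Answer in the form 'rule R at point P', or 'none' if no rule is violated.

rule 4 at point 8

Zone of each point (C = within 1σ̂, B = 1σ̂–2σ̂, A = 2σ̂–3σ̂, * = beyond 3σ̂; sign = side of CL): 1:-C, 2:-B, 3:-B, 4:-B, 5:-C, 6:-C, 7:-B, 8:-C, 9:-B, 10:+B, 11:+C, 12:+C, 13:+C
Rule 4 (eight consecutive points on the same side of the centre line) is satisfied at point 8.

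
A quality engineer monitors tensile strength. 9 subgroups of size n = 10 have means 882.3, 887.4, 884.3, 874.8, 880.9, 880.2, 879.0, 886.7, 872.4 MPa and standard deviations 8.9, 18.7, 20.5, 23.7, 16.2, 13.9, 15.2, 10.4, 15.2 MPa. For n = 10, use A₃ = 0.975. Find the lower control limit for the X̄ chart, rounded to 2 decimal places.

865.43

X̄̄ = (882.3 + 887.4 + 884.3 + 874.8 + 880.9 + 880.2 + 879.0 + 886.7 + 872.4) / 9 = 880.8889
s̄ = (8.9 + 18.7 + 20.5 + 23.7 + 16.2 + 13.9 + 15.2 + 10.4 + 15.2) / 9 = 15.8556
LCL = X̄̄ − A₃·s̄ = 880.8889 − 0.975 × 15.8556 = 865.4297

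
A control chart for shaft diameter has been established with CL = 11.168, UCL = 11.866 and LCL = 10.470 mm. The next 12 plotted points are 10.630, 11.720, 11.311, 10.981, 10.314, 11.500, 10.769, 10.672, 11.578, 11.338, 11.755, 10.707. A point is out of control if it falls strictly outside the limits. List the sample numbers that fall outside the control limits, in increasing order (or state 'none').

Compare each point to [10.470, 11.866]: sample 5 = 10.314 < LCL.

5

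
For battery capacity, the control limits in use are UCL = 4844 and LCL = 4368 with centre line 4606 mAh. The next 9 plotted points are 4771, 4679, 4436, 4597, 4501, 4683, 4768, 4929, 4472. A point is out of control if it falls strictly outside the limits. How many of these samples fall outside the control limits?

Compare each point to [4368, 4844]: sample 8 = 4929 > UCL.

1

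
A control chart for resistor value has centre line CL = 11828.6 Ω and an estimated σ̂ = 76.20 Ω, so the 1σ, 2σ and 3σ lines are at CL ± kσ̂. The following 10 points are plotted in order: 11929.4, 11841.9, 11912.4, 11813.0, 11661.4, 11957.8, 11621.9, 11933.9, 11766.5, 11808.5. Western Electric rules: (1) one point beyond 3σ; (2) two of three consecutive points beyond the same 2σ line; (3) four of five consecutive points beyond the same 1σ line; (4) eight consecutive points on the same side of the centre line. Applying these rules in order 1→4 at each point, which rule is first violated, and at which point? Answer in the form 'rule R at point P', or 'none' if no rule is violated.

rule 2 at point 7

Zone of each point (C = within 1σ̂, B = 1σ̂–2σ̂, A = 2σ̂–3σ̂, * = beyond 3σ̂; sign = side of CL): 1:+B, 2:+C, 3:+B, 4:-C, 5:-A, 6:+B, 7:-A, 8:+B, 9:-C, 10:-C
Rule 2 (two of three consecutive points beyond the same 2σ limit) is satisfied at point 7.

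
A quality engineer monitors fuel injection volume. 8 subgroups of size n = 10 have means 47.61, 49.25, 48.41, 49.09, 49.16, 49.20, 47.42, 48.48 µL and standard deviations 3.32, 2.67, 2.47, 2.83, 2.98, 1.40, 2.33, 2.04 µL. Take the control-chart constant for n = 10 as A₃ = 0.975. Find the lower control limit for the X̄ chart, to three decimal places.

46.135

X̄̄ = (47.61 + 49.25 + 48.41 + 49.09 + 49.16 + 49.20 + 47.42 + 48.48) / 8 = 48.5775
s̄ = (3.32 + 2.67 + 2.47 + 2.83 + 2.98 + 1.40 + 2.33 + 2.04) / 8 = 2.5050
LCL = X̄̄ − A₃·s̄ = 48.5775 − 0.975 × 2.5050 = 46.1351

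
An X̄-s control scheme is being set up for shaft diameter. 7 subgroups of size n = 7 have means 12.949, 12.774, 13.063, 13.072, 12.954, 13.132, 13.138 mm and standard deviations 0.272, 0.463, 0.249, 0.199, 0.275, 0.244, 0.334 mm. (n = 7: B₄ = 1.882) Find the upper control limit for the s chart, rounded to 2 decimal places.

s̄ = (0.272 + 0.463 + 0.249 + 0.199 + 0.275 + 0.244 + 0.334) / 7 = 0.2909
UCL_s = B₄·s̄ = 1.882 × 0.2909 = 0.5474

0.55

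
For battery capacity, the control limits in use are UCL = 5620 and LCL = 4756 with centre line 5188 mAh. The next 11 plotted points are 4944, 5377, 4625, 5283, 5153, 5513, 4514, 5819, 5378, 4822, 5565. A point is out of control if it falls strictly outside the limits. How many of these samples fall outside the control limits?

3

Compare each point to [4756, 5620]: sample 3 = 4625 < LCL; sample 7 = 4514 < LCL; sample 8 = 5819 > UCL.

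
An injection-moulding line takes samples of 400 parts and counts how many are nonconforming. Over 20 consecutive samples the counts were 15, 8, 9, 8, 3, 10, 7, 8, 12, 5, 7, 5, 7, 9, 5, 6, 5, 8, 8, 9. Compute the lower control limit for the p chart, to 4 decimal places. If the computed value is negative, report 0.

p̄ = Σdᵢ / (k·n) = 154 / (20 × 400) = 0.01925
LCL = p̄ − 3·√(p̄(1−p̄)/n) = 0.01925 − 3 × 0.00687 = -0.00136 → 0 (negative, so LCL = 0)

0.0000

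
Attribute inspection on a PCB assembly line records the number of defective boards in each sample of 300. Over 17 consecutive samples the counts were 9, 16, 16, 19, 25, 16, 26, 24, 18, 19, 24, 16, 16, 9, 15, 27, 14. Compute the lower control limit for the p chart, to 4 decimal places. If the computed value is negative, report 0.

p̄ = Σdᵢ / (k·n) = 309 / (17 × 300) = 0.06059
LCL = p̄ − 3·√(p̄(1−p̄)/n) = 0.06059 − 3 × 0.01377 = 0.01927

0.0193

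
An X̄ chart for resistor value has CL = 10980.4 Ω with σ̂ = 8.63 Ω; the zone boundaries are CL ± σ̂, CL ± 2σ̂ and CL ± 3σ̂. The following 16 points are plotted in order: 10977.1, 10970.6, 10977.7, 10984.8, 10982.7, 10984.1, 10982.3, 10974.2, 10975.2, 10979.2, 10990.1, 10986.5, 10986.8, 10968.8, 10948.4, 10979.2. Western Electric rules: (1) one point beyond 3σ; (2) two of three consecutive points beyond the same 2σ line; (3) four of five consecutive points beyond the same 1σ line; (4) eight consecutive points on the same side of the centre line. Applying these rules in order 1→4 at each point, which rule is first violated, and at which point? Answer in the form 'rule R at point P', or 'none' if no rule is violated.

Zone of each point (C = within 1σ̂, B = 1σ̂–2σ̂, A = 2σ̂–3σ̂, * = beyond 3σ̂; sign = side of CL): 1:-C, 2:-B, 3:-C, 4:+C, 5:+C, 6:+C, 7:+C, 8:-C, 9:-C, 10:-C, 11:+B, 12:+C, 13:+C, 14:-B, 15:-*, 16:-C
Rule 1 (one point beyond the 3σ limits) is satisfied at point 15.

rule 1 at point 15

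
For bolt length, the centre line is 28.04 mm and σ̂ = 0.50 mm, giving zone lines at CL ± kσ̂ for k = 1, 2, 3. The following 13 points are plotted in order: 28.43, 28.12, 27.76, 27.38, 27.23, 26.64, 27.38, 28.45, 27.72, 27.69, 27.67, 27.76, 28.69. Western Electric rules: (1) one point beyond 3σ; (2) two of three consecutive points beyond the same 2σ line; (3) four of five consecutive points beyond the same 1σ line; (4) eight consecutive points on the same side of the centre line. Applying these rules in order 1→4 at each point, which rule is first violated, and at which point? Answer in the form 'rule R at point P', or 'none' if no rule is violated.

rule 3 at point 7

Zone of each point (C = within 1σ̂, B = 1σ̂–2σ̂, A = 2σ̂–3σ̂, * = beyond 3σ̂; sign = side of CL): 1:+C, 2:+C, 3:-C, 4:-B, 5:-B, 6:-A, 7:-B, 8:+C, 9:-C, 10:-C, 11:-C, 12:-C, 13:+B
Rule 3 (four of five consecutive points beyond the same 1σ limit) is satisfied at point 7.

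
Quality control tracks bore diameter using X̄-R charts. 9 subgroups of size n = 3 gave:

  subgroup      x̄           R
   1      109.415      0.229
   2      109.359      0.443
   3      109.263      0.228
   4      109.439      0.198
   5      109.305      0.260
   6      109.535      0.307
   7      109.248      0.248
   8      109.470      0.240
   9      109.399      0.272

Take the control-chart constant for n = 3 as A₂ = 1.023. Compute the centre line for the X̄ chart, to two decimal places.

109.38

X̄̄ = (109.415 + 109.359 + 109.263 + 109.439 + 109.305 + 109.535 + 109.248 + 109.470 + 109.399) / 9 = 984.4330 / 9 = 109.3814
CL = X̄̄ = 109.3814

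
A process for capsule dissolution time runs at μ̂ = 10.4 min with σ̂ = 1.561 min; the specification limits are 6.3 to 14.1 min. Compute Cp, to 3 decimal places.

Cp = (USL − LSL) / (6σ̂) = (14.1 − 6.3) / (6 × 1.561) = 7.8000 / 9.3660 = 0.8328

0.833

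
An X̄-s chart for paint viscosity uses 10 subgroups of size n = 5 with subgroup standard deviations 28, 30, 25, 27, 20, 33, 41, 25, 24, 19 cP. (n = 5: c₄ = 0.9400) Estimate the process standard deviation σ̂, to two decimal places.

s̄ = (28 + 30 + 25 + 27 + 20 + 33 + 41 + 25 + 24 + 19) / 10 = 27.2000
σ̂ = s̄ / c₄ = 27.2000 / 0.9400 = 28.9362

28.94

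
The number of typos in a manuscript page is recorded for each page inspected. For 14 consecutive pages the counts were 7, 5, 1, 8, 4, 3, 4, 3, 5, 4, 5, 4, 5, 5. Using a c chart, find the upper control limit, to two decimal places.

c̄ = (7 + 5 + 1 + 8 + 4 + 3 + 4 + 3 + 5 + 4 + 5 + 4 + 5 + 5) / 14 = 63 / 14 = 4.5000
UCL = c̄ + 3√c̄ = 4.5000 + 3 × √4.5000 = 4.5000 + 3 × 2.1213 = 10.8640

10.86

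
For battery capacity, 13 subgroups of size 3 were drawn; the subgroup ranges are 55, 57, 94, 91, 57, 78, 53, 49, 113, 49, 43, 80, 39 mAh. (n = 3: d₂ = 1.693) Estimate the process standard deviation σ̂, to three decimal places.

R̄ = (55 + 57 + 94 + 91 + 57 + 78 + 53 + 49 + 113 + 49 + 43 + 80 + 39) / 13 = 66.0000
σ̂ = R̄ / d₂ = 66.0000 / 1.693 = 38.9841

38.984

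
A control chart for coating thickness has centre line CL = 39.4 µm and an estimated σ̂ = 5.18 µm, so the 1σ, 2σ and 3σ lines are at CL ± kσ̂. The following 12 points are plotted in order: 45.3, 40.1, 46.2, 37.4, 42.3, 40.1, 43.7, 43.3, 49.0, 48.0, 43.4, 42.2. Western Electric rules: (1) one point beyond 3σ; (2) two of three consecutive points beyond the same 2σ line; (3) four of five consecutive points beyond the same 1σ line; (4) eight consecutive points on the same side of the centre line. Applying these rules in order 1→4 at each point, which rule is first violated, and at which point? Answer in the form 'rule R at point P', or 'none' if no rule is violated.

Zone of each point (C = within 1σ̂, B = 1σ̂–2σ̂, A = 2σ̂–3σ̂, * = beyond 3σ̂; sign = side of CL): 1:+B, 2:+C, 3:+B, 4:-C, 5:+C, 6:+C, 7:+C, 8:+C, 9:+B, 10:+B, 11:+C, 12:+C
Rule 4 (eight consecutive points on the same side of the centre line) is satisfied at point 12.

rule 4 at point 12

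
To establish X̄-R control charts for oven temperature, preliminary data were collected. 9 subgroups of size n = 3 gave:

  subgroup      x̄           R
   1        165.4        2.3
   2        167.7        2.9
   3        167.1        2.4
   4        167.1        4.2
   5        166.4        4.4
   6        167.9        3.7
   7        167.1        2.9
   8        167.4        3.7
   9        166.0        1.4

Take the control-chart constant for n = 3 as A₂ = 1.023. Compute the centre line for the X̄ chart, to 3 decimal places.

X̄̄ = (165.4 + 167.7 + 167.1 + 167.1 + 166.4 + 167.9 + 167.1 + 167.4 + 166.0) / 9 = 1502.1000 / 9 = 166.9000
CL = X̄̄ = 166.9000

166.900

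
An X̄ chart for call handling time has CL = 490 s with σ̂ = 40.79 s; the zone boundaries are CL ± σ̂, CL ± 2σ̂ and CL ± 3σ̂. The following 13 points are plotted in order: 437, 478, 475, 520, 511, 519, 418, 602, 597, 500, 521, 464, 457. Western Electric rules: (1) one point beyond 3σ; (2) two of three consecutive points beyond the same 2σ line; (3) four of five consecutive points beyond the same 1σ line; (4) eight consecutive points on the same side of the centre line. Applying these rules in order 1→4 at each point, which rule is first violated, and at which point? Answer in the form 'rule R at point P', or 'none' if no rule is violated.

Zone of each point (C = within 1σ̂, B = 1σ̂–2σ̂, A = 2σ̂–3σ̂, * = beyond 3σ̂; sign = side of CL): 1:-B, 2:-C, 3:-C, 4:+C, 5:+C, 6:+C, 7:-B, 8:+A, 9:+A, 10:+C, 11:+C, 12:-C, 13:-C
Rule 2 (two of three consecutive points beyond the same 2σ limit) is satisfied at point 9.

rule 2 at point 9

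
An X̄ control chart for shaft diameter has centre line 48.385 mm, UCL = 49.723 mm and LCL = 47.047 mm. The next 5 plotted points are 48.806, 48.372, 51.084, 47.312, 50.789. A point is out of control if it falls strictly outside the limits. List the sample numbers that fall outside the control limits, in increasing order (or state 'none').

Compare each point to [47.047, 49.723]: sample 3 = 51.084 > UCL; sample 5 = 50.789 > UCL.

3, 5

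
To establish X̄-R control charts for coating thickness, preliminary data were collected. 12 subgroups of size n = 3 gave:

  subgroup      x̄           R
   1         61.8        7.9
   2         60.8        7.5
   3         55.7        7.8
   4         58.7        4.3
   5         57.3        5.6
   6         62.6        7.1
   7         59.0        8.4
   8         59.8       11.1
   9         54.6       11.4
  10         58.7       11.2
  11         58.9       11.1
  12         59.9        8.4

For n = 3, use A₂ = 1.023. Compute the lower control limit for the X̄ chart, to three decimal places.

X̄̄ = (61.8 + 60.8 + 55.7 + 58.7 + 57.3 + 62.6 + 59.0 + 59.8 + 54.6 + 58.7 + 58.9 + 59.9) / 12 = 707.8000 / 12 = 58.9833
R̄ = (7.9 + 7.5 + 7.8 + 4.3 + 5.6 + 7.1 + 8.4 + 11.1 + 11.4 + 11.2 + 11.1 + 8.4) / 12 = 101.8000 / 12 = 8.4833
LCL = X̄̄ − A₂·R̄ = 58.9833 − 1.023 × 8.4833 = 50.3049

50.305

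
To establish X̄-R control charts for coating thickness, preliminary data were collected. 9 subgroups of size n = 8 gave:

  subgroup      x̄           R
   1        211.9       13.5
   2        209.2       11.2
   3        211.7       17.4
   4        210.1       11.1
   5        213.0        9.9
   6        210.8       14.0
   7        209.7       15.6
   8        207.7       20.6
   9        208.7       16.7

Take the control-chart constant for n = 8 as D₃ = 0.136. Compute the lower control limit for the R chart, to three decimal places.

R̄ = (13.5 + 11.2 + 17.4 + 11.1 + 9.9 + 14.0 + 15.6 + 20.6 + 16.7) / 9 = 130.0000 / 9 = 14.4444
LCL_R = D₃·R̄ = 0.136 × 14.4444 = 1.9644

1.964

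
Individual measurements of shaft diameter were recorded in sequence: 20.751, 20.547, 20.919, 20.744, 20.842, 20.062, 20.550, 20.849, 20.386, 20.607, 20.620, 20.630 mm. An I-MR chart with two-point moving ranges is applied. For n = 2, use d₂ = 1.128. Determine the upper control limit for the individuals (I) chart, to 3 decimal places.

X̄ = (20.751 + 20.547 + 20.919 + 20.744 + 20.842 + 20.062 + 20.550 + 20.849 + 20.386 + 20.607 + 20.620 + 20.630) / 12 = 20.6256
Moving ranges: 0.204, 0.372, 0.175, 0.098, 0.780, 0.488, 0.299, 0.463, 0.221, 0.013, 0.010; M̄R̄ = 3.1230 / 11 = 0.2839
UCL = X̄ + 3·M̄R̄/d₂ = 20.6256 + 3 × 0.2839 / 1.128 = 21.3807

21.381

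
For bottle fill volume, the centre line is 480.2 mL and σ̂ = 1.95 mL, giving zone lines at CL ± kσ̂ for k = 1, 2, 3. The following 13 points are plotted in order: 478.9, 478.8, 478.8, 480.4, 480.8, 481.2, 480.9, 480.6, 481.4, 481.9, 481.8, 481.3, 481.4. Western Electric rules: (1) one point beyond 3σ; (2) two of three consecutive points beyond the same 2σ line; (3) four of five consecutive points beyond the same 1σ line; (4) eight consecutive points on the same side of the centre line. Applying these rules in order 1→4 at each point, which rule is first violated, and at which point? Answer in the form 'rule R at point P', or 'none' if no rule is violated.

rule 4 at point 11

Zone of each point (C = within 1σ̂, B = 1σ̂–2σ̂, A = 2σ̂–3σ̂, * = beyond 3σ̂; sign = side of CL): 1:-C, 2:-C, 3:-C, 4:+C, 5:+C, 6:+C, 7:+C, 8:+C, 9:+C, 10:+C, 11:+C, 12:+C, 13:+C
Rule 4 (eight consecutive points on the same side of the centre line) is satisfied at point 11.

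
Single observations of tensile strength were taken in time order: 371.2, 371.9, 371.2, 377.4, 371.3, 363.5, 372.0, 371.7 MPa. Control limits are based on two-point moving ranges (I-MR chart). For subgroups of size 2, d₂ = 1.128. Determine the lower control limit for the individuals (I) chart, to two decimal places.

359.76

X̄ = (371.2 + 371.9 + 371.2 + 377.4 + 371.3 + 363.5 + 372.0 + 371.7) / 8 = 371.2750
Moving ranges: 0.7, 0.7, 6.2, 6.1, 7.8, 8.5, 0.3; M̄R̄ = 30.3000 / 7 = 4.3286
LCL = X̄ − 3·M̄R̄/d₂ = 371.2750 − 3 × 4.3286 / 1.128 = 359.7628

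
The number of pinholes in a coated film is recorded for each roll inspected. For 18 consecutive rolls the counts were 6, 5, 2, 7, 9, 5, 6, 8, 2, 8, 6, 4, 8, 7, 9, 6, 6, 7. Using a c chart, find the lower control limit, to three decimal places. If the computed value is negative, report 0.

0.000

c̄ = (6 + 5 + 2 + 7 + 9 + 5 + 6 + 8 + 2 + 8 + 6 + 4 + 8 + 7 + 9 + 6 + 6 + 7) / 18 = 111 / 18 = 6.1667
LCL = c̄ − 3√c̄ = 6.1667 − 3 × 2.4833 = -1.2832 → 0 (cannot be negative)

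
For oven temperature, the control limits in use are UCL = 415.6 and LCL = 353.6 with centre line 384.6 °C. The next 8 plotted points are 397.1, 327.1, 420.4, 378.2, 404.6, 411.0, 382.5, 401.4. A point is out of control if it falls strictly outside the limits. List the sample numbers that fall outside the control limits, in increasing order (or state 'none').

Compare each point to [353.6, 415.6]: sample 2 = 327.1 < LCL; sample 3 = 420.4 > UCL.

2, 3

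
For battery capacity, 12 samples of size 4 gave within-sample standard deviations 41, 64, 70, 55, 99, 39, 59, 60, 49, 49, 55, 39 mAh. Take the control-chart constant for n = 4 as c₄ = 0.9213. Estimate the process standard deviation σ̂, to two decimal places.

s̄ = (41 + 64 + 70 + 55 + 99 + 39 + 59 + 60 + 49 + 49 + 55 + 39) / 12 = 56.5833
σ̂ = s̄ / c₄ = 56.5833 / 0.9213 = 61.4168

61.42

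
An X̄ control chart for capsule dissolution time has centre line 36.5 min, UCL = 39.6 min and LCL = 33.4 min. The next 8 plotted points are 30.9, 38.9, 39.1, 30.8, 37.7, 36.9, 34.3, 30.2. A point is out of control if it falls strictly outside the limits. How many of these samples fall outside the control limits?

Compare each point to [33.4, 39.6]: sample 1 = 30.9 < LCL; sample 4 = 30.8 < LCL; sample 8 = 30.2 < LCL.

3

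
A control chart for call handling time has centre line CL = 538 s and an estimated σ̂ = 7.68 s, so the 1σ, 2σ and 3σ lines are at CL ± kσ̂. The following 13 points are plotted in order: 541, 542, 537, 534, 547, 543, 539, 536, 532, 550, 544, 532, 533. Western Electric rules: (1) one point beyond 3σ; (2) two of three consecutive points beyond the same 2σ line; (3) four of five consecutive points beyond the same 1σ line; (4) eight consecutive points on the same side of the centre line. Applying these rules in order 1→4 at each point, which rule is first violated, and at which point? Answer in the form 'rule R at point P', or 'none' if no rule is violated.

Zone of each point (C = within 1σ̂, B = 1σ̂–2σ̂, A = 2σ̂–3σ̂, * = beyond 3σ̂; sign = side of CL): 1:+C, 2:+C, 3:-C, 4:-C, 5:+B, 6:+C, 7:+C, 8:-C, 9:-C, 10:+B, 11:+C, 12:-C, 13:-C
No rule fires across all 13 points.

none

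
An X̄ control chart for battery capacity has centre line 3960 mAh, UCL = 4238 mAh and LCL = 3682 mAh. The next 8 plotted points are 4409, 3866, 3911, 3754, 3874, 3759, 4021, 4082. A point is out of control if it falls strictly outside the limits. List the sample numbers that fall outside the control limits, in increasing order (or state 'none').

1

Compare each point to [3682, 4238]: sample 1 = 4409 > UCL.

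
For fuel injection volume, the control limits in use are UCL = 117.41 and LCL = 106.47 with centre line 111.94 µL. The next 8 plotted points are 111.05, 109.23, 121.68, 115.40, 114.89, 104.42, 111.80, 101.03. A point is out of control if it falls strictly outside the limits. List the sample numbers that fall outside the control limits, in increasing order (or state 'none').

Compare each point to [106.47, 117.41]: sample 3 = 121.68 > UCL; sample 6 = 104.42 < LCL; sample 8 = 101.03 < LCL.

3, 6, 8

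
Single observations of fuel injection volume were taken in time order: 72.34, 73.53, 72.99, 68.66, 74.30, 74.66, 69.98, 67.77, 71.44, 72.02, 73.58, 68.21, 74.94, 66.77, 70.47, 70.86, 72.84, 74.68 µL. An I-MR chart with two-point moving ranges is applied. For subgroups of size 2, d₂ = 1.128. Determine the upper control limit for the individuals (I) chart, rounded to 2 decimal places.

X̄ = (72.34 + 73.53 + 72.99 + 68.66 + 74.30 + 74.66 + 69.98 + 67.77 + 71.44 + 72.02 + 73.58 + 68.21 + 74.94 + 66.77 + 70.47 + 70.86 + 72.84 + 74.68) / 18 = 71.6689
Moving ranges: 1.19, 0.54, 4.33, 5.64, 0.36, 4.68, 2.21, 3.67, 0.58, 1.56, 5.37, 6.73, 8.17, 3.70, 0.39, 1.98, 1.84; M̄R̄ = 52.9400 / 17 = 3.1141
UCL = X̄ + 3·M̄R̄/d₂ = 71.6689 + 3 × 3.1141 / 1.128 = 79.9511

79.95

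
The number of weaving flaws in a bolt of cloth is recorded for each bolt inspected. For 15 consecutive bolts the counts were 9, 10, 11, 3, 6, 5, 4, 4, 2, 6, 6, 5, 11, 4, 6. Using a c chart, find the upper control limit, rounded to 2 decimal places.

c̄ = (9 + 10 + 11 + 3 + 6 + 5 + 4 + 4 + 2 + 6 + 6 + 5 + 11 + 4 + 6) / 15 = 92 / 15 = 6.1333
UCL = c̄ + 3√c̄ = 6.1333 + 3 × √6.1333 = 6.1333 + 3 × 2.4766 = 13.5630

13.56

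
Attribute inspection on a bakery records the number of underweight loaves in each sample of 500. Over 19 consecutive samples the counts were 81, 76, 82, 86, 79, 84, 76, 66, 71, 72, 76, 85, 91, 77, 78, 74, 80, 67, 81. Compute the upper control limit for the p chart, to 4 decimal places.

p̄ = Σdᵢ / (k·n) = 1482 / (19 × 500) = 0.15600
UCL = p̄ + 3·√(p̄(1−p̄)/n) = 0.15600 + 3 × √(0.15600×0.84400/500) = 0.15600 + 3 × 0.01623 = 0.20468

0.2047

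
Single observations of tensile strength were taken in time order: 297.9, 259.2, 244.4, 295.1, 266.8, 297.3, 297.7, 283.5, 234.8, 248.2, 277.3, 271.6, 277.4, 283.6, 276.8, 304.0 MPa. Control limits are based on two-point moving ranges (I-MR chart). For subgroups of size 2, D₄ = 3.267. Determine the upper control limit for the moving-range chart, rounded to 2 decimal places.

Moving ranges: 38.7, 14.8, 50.7, 28.3, 30.5, 0.4, 14.2, 48.7, 13.4, 29.1, 5.7, 5.8, 6.2, 6.8, 27.2; M̄R̄ = 320.5000 / 15 = 21.3667
UCL_MR = D₄·M̄R̄ = 3.267 × 21.3667 = 69.8049

69.80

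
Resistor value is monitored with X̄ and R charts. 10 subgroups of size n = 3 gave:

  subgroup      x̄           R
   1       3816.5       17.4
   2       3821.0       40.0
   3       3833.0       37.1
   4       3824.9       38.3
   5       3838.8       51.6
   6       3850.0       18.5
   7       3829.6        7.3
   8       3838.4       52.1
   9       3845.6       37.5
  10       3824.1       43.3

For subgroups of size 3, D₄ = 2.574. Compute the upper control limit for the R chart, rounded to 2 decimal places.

88.31

R̄ = (17.4 + 40.0 + 37.1 + 38.3 + 51.6 + 18.5 + 7.3 + 52.1 + 37.5 + 43.3) / 10 = 343.1000 / 10 = 34.3100
UCL_R = D₄·R̄ = 2.574 × 34.3100 = 88.3139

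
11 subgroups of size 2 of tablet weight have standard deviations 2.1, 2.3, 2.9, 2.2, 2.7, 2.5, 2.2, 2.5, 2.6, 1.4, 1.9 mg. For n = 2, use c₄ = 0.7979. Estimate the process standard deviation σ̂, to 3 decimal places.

2.883

s̄ = (2.1 + 2.3 + 2.9 + 2.2 + 2.7 + 2.5 + 2.2 + 2.5 + 2.6 + 1.4 + 1.9) / 11 = 2.3000
σ̂ = s̄ / c₄ = 2.3000 / 0.7979 = 2.8826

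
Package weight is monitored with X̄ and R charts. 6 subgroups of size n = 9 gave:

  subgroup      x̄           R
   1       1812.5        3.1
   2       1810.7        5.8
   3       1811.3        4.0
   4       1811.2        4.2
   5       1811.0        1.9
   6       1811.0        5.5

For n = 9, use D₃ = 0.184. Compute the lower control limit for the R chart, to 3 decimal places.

0.751

R̄ = (3.1 + 5.8 + 4.0 + 4.2 + 1.9 + 5.5) / 6 = 24.5000 / 6 = 4.0833
LCL_R = D₃·R̄ = 0.184 × 4.0833 = 0.7513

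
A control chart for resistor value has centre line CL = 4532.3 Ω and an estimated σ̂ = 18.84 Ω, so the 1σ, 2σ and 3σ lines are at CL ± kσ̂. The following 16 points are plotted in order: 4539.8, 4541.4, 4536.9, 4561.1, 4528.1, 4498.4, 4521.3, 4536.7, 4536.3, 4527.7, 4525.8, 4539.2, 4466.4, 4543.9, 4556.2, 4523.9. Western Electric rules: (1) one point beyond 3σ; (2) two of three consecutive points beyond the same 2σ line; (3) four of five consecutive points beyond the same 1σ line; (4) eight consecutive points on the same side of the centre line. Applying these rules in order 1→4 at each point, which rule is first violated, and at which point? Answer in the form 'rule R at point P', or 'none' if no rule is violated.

Zone of each point (C = within 1σ̂, B = 1σ̂–2σ̂, A = 2σ̂–3σ̂, * = beyond 3σ̂; sign = side of CL): 1:+C, 2:+C, 3:+C, 4:+B, 5:-C, 6:-B, 7:-C, 8:+C, 9:+C, 10:-C, 11:-C, 12:+C, 13:-*, 14:+C, 15:+B, 16:-C
Rule 1 (one point beyond the 3σ limits) is satisfied at point 13.

rule 1 at point 13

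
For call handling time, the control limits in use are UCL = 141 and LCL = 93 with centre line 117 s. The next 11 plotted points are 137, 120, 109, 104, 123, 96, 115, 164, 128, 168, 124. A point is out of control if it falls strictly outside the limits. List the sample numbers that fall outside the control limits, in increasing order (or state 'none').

Compare each point to [93, 141]: sample 8 = 164 > UCL; sample 10 = 168 > UCL.

8, 10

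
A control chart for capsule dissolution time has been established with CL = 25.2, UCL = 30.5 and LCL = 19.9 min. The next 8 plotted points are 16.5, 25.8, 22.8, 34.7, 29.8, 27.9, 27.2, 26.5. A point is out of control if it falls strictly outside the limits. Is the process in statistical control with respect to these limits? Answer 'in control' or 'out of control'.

Compare each point to [19.9, 30.5]: sample 1 = 16.5 < LCL; sample 4 = 34.7 > UCL.

out of control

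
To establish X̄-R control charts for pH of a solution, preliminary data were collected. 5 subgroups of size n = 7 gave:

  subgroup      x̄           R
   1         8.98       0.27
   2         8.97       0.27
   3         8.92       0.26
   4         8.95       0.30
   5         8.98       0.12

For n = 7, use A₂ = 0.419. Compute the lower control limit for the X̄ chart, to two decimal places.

8.86

X̄̄ = (8.98 + 8.97 + 8.92 + 8.95 + 8.98) / 5 = 44.8000 / 5 = 8.9600
R̄ = (0.27 + 0.27 + 0.26 + 0.30 + 0.12) / 5 = 1.2200 / 5 = 0.2440
LCL = X̄̄ − A₂·R̄ = 8.9600 − 0.419 × 0.2440 = 8.8578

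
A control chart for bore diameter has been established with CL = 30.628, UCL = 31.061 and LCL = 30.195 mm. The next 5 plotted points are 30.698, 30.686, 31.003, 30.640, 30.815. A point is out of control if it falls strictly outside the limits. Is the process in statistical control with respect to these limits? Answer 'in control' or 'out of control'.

in control

All 5 points lie within [30.195, 31.061].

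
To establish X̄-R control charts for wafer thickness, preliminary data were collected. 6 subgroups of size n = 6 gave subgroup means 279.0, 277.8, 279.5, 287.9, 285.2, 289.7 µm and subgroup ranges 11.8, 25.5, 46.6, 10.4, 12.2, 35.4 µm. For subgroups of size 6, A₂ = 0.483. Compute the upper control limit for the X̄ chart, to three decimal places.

X̄̄ = (279.0 + 277.8 + 279.5 + 287.9 + 285.2 + 289.7) / 6 = 1699.1000 / 6 = 283.1833
R̄ = (11.8 + 25.5 + 46.6 + 10.4 + 12.2 + 35.4) / 6 = 141.9000 / 6 = 23.6500
UCL = X̄̄ + A₂·R̄ = 283.1833 + 0.483 × 23.6500 = 294.6063

294.606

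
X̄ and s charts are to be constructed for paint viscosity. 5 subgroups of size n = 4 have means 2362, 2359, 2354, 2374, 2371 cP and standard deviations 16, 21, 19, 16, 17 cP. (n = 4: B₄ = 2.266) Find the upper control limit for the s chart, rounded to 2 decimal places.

s̄ = (16 + 21 + 19 + 16 + 17) / 5 = 17.8000
UCL_s = B₄·s̄ = 2.266 × 17.8000 = 40.3348

40.33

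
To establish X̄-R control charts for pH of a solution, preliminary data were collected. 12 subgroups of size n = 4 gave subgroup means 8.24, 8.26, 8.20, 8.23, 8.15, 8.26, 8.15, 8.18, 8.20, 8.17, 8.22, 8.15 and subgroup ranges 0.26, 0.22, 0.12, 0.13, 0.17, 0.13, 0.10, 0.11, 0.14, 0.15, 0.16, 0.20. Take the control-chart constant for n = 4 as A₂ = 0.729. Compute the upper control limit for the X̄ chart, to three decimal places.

X̄̄ = (8.24 + 8.26 + 8.20 + 8.23 + 8.15 + 8.26 + 8.15 + 8.18 + 8.20 + 8.17 + 8.22 + 8.15) / 12 = 98.4100 / 12 = 8.2008
R̄ = (0.26 + 0.22 + 0.12 + 0.13 + 0.17 + 0.13 + 0.10 + 0.11 + 0.14 + 0.15 + 0.16 + 0.20) / 12 = 1.8900 / 12 = 0.1575
UCL = X̄̄ + A₂·R̄ = 8.2008 + 0.729 × 0.1575 = 8.3157

8.316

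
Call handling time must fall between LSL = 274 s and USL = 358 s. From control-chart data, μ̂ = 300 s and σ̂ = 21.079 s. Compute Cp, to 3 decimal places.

Cp = (USL − LSL) / (6σ̂) = (358 − 274) / (6 × 21.079) = 84.0000 / 126.4740 = 0.6642

0.664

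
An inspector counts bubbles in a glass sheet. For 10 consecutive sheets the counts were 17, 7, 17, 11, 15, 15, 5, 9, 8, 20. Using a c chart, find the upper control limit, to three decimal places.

22.964

c̄ = (17 + 7 + 17 + 11 + 15 + 15 + 5 + 9 + 8 + 20) / 10 = 124 / 10 = 12.4000
UCL = c̄ + 3√c̄ = 12.4000 + 3 × √12.4000 = 12.4000 + 3 × 3.5214 = 22.9641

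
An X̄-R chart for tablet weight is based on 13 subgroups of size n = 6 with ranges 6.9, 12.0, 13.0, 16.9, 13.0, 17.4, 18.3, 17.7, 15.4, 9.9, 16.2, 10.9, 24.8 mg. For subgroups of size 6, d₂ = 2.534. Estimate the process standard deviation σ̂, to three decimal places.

R̄ = (6.9 + 12.0 + 13.0 + 16.9 + 13.0 + 17.4 + 18.3 + 17.7 + 15.4 + 9.9 + 16.2 + 10.9 + 24.8) / 13 = 14.8000
σ̂ = R̄ / d₂ = 14.8000 / 2.534 = 5.8406

5.841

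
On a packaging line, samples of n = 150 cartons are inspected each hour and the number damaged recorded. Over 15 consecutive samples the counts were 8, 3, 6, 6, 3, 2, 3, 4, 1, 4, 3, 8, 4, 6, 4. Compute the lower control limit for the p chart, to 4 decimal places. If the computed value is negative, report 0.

p̄ = Σdᵢ / (k·n) = 65 / (15 × 150) = 0.02889
LCL = p̄ − 3·√(p̄(1−p̄)/n) = 0.02889 − 3 × 0.01368 = -0.01214 → 0 (negative, so LCL = 0)

0.0000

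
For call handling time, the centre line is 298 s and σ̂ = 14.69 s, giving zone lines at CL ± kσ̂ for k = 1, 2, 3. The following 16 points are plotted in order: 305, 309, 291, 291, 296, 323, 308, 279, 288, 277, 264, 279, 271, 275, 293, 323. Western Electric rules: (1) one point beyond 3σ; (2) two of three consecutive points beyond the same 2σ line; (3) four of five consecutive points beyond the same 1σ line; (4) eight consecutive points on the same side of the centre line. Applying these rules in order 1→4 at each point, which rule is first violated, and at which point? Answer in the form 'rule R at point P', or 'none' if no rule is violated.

Zone of each point (C = within 1σ̂, B = 1σ̂–2σ̂, A = 2σ̂–3σ̂, * = beyond 3σ̂; sign = side of CL): 1:+C, 2:+C, 3:-C, 4:-C, 5:-C, 6:+B, 7:+C, 8:-B, 9:-C, 10:-B, 11:-A, 12:-B, 13:-B, 14:-B, 15:-C, 16:+B
Rule 3 (four of five consecutive points beyond the same 1σ limit) is satisfied at point 12.

rule 3 at point 12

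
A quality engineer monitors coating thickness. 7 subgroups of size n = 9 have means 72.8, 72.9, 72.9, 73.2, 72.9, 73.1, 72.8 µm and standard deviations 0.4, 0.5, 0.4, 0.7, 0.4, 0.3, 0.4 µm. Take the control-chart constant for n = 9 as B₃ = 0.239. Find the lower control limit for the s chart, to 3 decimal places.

s̄ = (0.4 + 0.5 + 0.4 + 0.7 + 0.4 + 0.3 + 0.4) / 7 = 0.4429
LCL_s = B₃·s̄ = 0.239 × 0.4429 = 0.1058

0.106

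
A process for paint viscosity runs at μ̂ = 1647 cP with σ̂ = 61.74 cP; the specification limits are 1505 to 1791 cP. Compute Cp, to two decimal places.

0.77

Cp = (USL − LSL) / (6σ̂) = (1791 − 1505) / (6 × 61.74) = 286.0000 / 370.4400 = 0.7721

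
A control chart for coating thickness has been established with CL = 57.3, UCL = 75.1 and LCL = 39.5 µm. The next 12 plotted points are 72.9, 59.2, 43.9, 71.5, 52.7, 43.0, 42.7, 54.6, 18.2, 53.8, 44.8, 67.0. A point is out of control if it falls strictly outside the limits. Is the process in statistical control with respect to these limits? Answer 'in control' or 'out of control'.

out of control

Compare each point to [39.5, 75.1]: sample 9 = 18.2 < LCL.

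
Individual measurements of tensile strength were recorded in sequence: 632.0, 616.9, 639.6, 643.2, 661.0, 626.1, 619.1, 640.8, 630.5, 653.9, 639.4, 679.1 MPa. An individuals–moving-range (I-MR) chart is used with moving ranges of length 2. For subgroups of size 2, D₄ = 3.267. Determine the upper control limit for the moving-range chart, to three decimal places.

Moving ranges: 15.1, 22.7, 3.6, 17.8, 34.9, 7.0, 21.7, 10.3, 23.4, 14.5, 39.7; M̄R̄ = 210.7000 / 11 = 19.1545
UCL_MR = D₄·M̄R̄ = 3.267 × 19.1545 = 62.5779

62.578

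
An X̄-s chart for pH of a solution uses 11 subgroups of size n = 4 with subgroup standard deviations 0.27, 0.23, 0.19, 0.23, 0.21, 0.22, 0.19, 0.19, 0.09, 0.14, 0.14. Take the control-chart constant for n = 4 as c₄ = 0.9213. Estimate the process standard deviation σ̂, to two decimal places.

s̄ = (0.27 + 0.23 + 0.19 + 0.23 + 0.21 + 0.22 + 0.19 + 0.19 + 0.09 + 0.14 + 0.14) / 11 = 0.1909
σ̂ = s̄ / c₄ = 0.1909 / 0.9213 = 0.2072

0.21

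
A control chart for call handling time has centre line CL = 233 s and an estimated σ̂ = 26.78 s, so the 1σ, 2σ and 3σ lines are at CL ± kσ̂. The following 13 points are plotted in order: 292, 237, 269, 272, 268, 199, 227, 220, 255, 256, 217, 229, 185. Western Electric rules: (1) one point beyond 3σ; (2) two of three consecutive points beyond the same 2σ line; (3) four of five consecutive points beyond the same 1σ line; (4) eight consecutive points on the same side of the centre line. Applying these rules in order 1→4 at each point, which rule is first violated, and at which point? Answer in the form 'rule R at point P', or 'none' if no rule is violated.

Zone of each point (C = within 1σ̂, B = 1σ̂–2σ̂, A = 2σ̂–3σ̂, * = beyond 3σ̂; sign = side of CL): 1:+A, 2:+C, 3:+B, 4:+B, 5:+B, 6:-B, 7:-C, 8:-C, 9:+C, 10:+C, 11:-C, 12:-C, 13:-B
Rule 3 (four of five consecutive points beyond the same 1σ limit) is satisfied at point 5.

rule 3 at point 5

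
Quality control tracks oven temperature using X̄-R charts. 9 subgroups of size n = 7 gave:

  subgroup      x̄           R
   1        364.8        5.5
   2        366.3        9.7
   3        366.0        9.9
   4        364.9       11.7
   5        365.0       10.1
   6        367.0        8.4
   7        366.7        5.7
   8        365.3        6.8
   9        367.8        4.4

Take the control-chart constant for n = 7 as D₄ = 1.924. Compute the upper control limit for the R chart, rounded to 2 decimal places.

15.43

R̄ = (5.5 + 9.7 + 9.9 + 11.7 + 10.1 + 8.4 + 5.7 + 6.8 + 4.4) / 9 = 72.2000 / 9 = 8.0222
UCL_R = D₄·R̄ = 1.924 × 8.0222 = 15.4348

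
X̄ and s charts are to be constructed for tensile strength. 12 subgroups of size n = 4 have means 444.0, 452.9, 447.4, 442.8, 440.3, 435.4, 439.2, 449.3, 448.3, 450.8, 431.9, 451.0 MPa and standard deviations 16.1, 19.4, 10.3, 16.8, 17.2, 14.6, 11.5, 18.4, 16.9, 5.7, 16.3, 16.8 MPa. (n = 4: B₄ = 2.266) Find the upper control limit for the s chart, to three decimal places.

33.990

s̄ = (16.1 + 19.4 + 10.3 + 16.8 + 17.2 + 14.6 + 11.5 + 18.4 + 16.9 + 5.7 + 16.3 + 16.8) / 12 = 15.0000
UCL_s = B₄·s̄ = 2.266 × 15.0000 = 33.9900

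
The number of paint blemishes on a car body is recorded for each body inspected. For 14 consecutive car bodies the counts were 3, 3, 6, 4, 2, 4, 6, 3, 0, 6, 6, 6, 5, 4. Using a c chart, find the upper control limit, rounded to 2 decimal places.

10.25

c̄ = (3 + 3 + 6 + 4 + 2 + 4 + 6 + 3 + 0 + 6 + 6 + 6 + 5 + 4) / 14 = 58 / 14 = 4.1429
UCL = c̄ + 3√c̄ = 4.1429 + 3 × √4.1429 = 4.1429 + 3 × 2.0354 = 10.2491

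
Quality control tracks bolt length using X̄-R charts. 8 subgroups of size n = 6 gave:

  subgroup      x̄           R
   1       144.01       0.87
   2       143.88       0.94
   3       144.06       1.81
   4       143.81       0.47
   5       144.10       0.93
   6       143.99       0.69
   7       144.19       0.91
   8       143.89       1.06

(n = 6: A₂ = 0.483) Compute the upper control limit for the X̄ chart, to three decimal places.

X̄̄ = (144.01 + 143.88 + 144.06 + 143.81 + 144.10 + 143.99 + 144.19 + 143.89) / 8 = 1151.9300 / 8 = 143.9913
R̄ = (0.87 + 0.94 + 1.81 + 0.47 + 0.93 + 0.69 + 0.91 + 1.06) / 8 = 7.6800 / 8 = 0.9600
UCL = X̄̄ + A₂·R̄ = 143.9913 + 0.483 × 0.9600 = 144.4549

144.455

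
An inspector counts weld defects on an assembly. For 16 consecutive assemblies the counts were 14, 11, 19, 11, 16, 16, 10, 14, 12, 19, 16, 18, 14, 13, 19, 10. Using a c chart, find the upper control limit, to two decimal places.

c̄ = (14 + 11 + 19 + 11 + 16 + 16 + 10 + 14 + 12 + 19 + 16 + 18 + 14 + 13 + 19 + 10) / 16 = 232 / 16 = 14.5000
UCL = c̄ + 3√c̄ = 14.5000 + 3 × √14.5000 = 14.5000 + 3 × 3.8079 = 25.9237

25.92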